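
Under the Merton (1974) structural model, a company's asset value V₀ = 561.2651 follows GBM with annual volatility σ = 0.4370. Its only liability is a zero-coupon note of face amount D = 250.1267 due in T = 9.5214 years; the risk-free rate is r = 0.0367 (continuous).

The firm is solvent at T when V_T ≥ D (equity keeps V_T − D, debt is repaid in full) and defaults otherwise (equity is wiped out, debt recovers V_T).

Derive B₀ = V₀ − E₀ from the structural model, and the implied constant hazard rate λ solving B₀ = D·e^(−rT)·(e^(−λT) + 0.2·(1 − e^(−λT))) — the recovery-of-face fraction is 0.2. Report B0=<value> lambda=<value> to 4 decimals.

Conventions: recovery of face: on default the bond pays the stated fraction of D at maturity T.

Apply the equity-as-call identities (strike 250.1267, horizon 9.5214 years):
d₁ = [ln(V₀/D) + (r + σ²/2)T] / (σ√T)
   = [ln(561.2651/250.1267) + (0.0367 + 0.5·0.4370²)·9.5214] / (0.4370·√9.5214)
   = [0.808226 + 1.258581] / 1.348441 = 1.532739
d₂ = d₁ − σ√T = 1.532739 − 1.348441 = 0.184298
N(d₁) = 0.937330,  N(d₂) = 0.573110,  e^(−rT) = 0.705086
E₀ = V₀·N(d₁) − D·e^(−rT)·N(d₂)
   = 561.2651·0.937330 − 250.1267·0.705086·0.573110 = 425.016346
B₀ = V₀ − E₀ = 561.2651 − 425.016346 = 136.248754
e^(−λT) = (B₀·e^(rT)/D − 0.2)/(1 − 0.2) = (136.2488·1.418267/250.1267 − 0.2)/0.8 = 0.71569616
λ = −ln(0.71569616)/9.5214 = 0.035131

B0=136.2488 lambda=0.0351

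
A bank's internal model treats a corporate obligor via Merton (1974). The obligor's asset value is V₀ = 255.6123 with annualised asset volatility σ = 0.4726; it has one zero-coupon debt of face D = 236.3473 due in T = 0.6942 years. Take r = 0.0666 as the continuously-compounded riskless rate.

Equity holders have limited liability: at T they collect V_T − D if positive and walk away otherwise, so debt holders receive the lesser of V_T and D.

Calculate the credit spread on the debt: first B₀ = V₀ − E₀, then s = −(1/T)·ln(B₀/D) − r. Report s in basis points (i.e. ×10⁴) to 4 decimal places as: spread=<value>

spread=1650.1346

With assets at 255.6123 and a single debt payment of 236.3473 at 0.6942 years:
d₁ = [ln(V₀/D) + (r + σ²/2)T] / (σ√T)
   = [ln(255.6123/236.3473) + (0.0666 + 0.5·0.4726²)·0.6942] / (0.4726·√0.6942)
   = [0.078360 + 0.123759] / 0.393764 = 0.513298
d₂ = d₁ − σ√T = 0.513298 − 0.393764 = 0.119534
N(d₁) = 0.696129,  N(d₂) = 0.547574,  e^(−rT) = 0.954819
E₀ = V₀·N(d₁) − D·e^(−rT)·N(d₂)
   = 255.6123·0.696129 − 236.3473·0.954819·0.547574 = 54.368668
B₀ = V₀ − E₀ = 255.6123 − 54.368668 = 201.243632
spread = −(1/T)·ln(B₀/D) − r = −(1/0.6942)·ln(201.243632/236.3473) − 0.0666 = 0.16501346
in basis points: 0.16501346 × 10⁴ = 1650.1346 bp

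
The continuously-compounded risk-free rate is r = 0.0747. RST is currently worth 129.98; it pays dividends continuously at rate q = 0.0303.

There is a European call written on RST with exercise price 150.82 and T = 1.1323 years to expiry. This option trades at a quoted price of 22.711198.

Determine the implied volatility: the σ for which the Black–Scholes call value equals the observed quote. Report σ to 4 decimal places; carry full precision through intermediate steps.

sigma = 0.5195

At σ = 0.5195 the Black–Scholes value reproduces the quote:
σ√T = 0.5195·√1.1323 = 0.552798
d₁ = (ln(S/K) + (r−q+σ²/2)T) / (σ√T) = (ln(129.98/150.82) + (0.0747−0.0303+0.5195²/2)·1.1323) / 0.552798 = (-0.148706 + 0.203067) / 0.552798 = 0.098337
d₂ = d₁ − σ√T = 0.098337 − 0.552798 = -0.454461
e^{−rT} = 0.918896
e^{−qT} = 0.966273
N(d₁) = 0.539168,  N(d₂) = 0.324749
V = S·e^{−qT}·N(d₁) − K·e^{−rT}·N(d₂) = 67.717389 − 45.006191 = 22.711198 (equal to the quote); since ∂V/∂σ > 0 for all σ, the implied volatility is unique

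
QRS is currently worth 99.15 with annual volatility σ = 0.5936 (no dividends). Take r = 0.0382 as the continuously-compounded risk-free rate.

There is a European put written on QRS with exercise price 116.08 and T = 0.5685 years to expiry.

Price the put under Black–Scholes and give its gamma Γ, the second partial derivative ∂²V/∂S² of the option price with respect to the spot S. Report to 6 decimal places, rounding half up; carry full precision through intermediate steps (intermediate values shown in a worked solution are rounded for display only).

σ√T = 0.5936·√0.5685 = 0.447568
d₁ = (ln(S/K) + (r+σ²/2)T) / (σ√T) = (ln(99.15/116.08) + (0.0382+0.5936²/2)·0.5685) / 0.447568 = (-0.157646 + 0.121875) / 0.447568 = -0.079922
d₂ = d₁ − σ√T = -0.079922 − 0.447568 = -0.527490
e^{−rT} = 0.978517
N(−d₁) = 0.531850,  N(−d₂) = 0.701073
Put price V = K·e^{−rT}·N(−d₂) − S·N(−d₁) = 79.632321 − 52.732955 = 26.899367
φ(d₁) = (1/√(2π))·e^{−d₁²/2} = 0.397670
Γ = φ(d₁) / (S·σ·√T) = 0.008961

price = 26.899367
Γ = 0.008961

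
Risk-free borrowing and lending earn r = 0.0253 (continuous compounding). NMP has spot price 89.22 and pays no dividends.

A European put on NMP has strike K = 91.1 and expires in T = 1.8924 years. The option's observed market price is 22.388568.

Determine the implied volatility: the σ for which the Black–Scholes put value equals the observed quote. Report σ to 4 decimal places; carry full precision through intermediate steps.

sigma = 0.4972

At σ = 0.4972 the Black–Scholes value reproduces the quote:
σ√T = 0.4972·√1.8924 = 0.683971
d₁ = (ln(S/K) + (r+σ²/2)T) / (σ√T) = (ln(89.22/91.1) + (0.0253+0.4972²/2)·1.8924) / 0.683971 = (-0.020853 + 0.281786) / 0.683971 = 0.381498
d₂ = d₁ − σ√T = 0.381498 − 0.683971 = -0.302473
e^{−rT} = 0.953250
N(−d₁) = 0.351417,  N(−d₂) = 0.618854
V = K·e^{−rT}·N(−d₂) − S·N(−d₁) = 53.741997 − 31.353429 = 22.388568 (the quoted price), and the Black–Scholes price is strictly increasing in σ, so σ is unique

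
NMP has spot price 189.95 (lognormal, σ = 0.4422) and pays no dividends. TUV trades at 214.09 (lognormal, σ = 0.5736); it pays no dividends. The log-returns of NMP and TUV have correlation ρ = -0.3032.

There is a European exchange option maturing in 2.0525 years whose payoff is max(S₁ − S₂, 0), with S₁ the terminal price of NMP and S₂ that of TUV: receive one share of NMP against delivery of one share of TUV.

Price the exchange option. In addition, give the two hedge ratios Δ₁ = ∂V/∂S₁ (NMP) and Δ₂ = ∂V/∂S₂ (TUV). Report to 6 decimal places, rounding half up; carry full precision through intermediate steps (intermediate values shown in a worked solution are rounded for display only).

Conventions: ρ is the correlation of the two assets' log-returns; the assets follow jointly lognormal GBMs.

σ_eff = √(σ₁² + σ₂² − 2ρσ₁σ₂) = √(0.4422² + 0.5736² − 2·-0.3032·0.4422·0.5736) = 0.823631
d₁ = (ln(S₁/S₂) + (q₂ − q₁ + σ_eff²/2)T) / (σ_eff√T) = (ln(189.95/214.09) + (0.0 − 0.0 + 0.339184)·2.0525) / 1.179980 = 0.488602
d₂ = d₁ − σ_eff√T = 0.488602 − 1.179980 = -0.691378
N(d₁) = 0.687438,  N(d₂) = 0.244664
V = S₁·e^{−q₁T}·N(d₁) − S₂·e^{−q₂T}·N(d₂) = 130.578890 − 52.380143 = 78.198747
Key observation: pricing in TUV-units makes this a unit-strike call on the ratio S₁/S₂ — the risk-free rate cancels and cannot affect the value.
Δ₁ = e^{−q₁T}·N(d₁) = 0.687438;  Δ₂ = −e^{−q₂T}·N(d₂) = -0.244664

exchange price = 78.198747
Δ1 = 0.687438
Δ2 = -0.244664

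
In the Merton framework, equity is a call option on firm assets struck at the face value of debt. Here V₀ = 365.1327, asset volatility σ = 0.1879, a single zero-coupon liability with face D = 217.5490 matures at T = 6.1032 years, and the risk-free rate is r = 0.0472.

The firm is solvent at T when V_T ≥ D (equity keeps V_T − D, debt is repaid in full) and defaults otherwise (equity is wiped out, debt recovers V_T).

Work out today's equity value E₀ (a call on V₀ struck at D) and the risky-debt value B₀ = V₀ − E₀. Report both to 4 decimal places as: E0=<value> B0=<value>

E0=203.8923 B0=161.2404

Equity is a call on the firm's assets struck at D = 217.5490:
d₁ = [ln(V₀/D) + (r + σ²/2)T] / (σ√T)
   = [ln(365.1327/217.5490) + (0.0472 + 0.5·0.1879²)·6.1032] / (0.1879·√6.1032)
   = [0.517837 + 0.395812] / 0.464200 = 1.968220
d₂ = d₁ − σ√T = 1.968220 − 0.464200 = 1.504020
N(d₁) = 0.975479,  N(d₂) = 0.933712,  e^(−rT) = 0.749708
E₀ = V₀·N(d₁) − D·e^(−rT)·N(d₂)
   = 365.1327·0.975479 − 217.5490·0.749708·0.933712 = 203.892338
B₀ = V₀ − E₀ = 365.1327 − 203.892338 = 161.240362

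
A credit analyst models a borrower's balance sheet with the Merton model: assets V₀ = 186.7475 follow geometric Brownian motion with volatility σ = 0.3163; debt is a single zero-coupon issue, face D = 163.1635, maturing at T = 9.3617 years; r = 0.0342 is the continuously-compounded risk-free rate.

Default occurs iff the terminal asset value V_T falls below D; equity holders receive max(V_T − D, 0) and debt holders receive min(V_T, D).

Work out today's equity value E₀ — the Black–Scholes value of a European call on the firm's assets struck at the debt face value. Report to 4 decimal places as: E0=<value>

E0=96.4134

Equity is a call on the firm's assets struck at D = 163.1635:
d₁ = [ln(V₀/D) + (r + σ²/2)T] / (σ√T)
   = [ln(186.7475/163.1635) + (0.0342 + 0.5·0.3163²)·9.3617] / (0.3163·√9.3617)
   = [0.135005 + 0.788469] / 0.967780 = 0.954219
d₂ = d₁ − σ√T = 0.954219 − 0.967780 = -0.013561
N(d₁) = 0.830014,  N(d₂) = 0.494590,  e^(−rT) = 0.726026
E₀ = V₀·N(d₁) − D·e^(−rT)·N(d₂)
   = 186.7475·0.830014 − 163.1635·0.726026·0.494590 = 96.413385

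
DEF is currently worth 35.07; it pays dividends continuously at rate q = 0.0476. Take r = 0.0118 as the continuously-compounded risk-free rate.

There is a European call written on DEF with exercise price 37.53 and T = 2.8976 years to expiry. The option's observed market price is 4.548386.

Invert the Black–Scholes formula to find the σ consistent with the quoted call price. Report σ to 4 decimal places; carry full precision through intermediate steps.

At σ = 0.3148 the Black–Scholes value reproduces the quote:
σ√T = 0.3148·√2.8976 = 0.535863
d₁ = (ln(S/K) + (r−q+σ²/2)T) / (σ√T) = (ln(35.07/37.53) + (0.0118−0.0476+0.3148²/2)·2.8976) / 0.535863 = (-0.067795 + 0.039841) / 0.535863 = -0.052166
d₂ = d₁ − σ√T = -0.052166 − 0.535863 = -0.588029
e^{−rT} = 0.966386
e^{−qT} = 0.871163
N(d₁) = 0.479198,  N(d₂) = 0.278256
V = S·e^{−qT}·N(d₁) − K·e^{−rT}·N(d₂) = 14.640317 − 10.091931 = 4.548386 (the observed quote) — the price is monotone increasing in volatility, hence this σ is the only solution

sigma = 0.3148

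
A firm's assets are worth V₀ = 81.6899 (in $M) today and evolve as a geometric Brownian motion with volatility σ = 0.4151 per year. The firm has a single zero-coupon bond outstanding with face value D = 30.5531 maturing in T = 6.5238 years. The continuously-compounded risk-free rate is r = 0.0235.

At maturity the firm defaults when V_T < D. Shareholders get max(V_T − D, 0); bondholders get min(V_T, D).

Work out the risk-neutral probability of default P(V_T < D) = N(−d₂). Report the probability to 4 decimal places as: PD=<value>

PD=0.2939

With assets at 81.6899 and a single debt payment of 30.5531 at 6.5238 years:
d₁ = [ln(V₀/D) + (r + σ²/2)T] / (σ√T)
   = [ln(81.6899/30.5531) + (0.0235 + 0.5·0.4151²)·6.5238] / (0.4151·√6.5238)
   = [0.983464 + 0.715361] / 1.060237 = 1.602307
d₂ = d₁ − σ√T = 1.602307 − 1.060237 = 0.542069
risk-neutral PD = N(−d₂) = N(-0.542069) = 0.293885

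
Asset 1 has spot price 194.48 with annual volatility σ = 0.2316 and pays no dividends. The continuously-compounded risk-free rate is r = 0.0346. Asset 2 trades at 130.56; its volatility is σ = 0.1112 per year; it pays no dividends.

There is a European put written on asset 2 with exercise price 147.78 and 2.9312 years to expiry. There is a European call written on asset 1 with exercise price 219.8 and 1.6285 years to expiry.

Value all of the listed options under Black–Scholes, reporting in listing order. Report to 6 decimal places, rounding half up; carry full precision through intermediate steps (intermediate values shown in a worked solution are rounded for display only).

[asset 2 put K=147.78]
σ√T = 0.1112·√2.9312 = 0.190383
d₁ = (ln(S/K) + (r+σ²/2)T) / (σ√T) = (ln(130.56/147.78) + (0.0346+0.1112²/2)·2.9312) / 0.190383 = (-0.123892 + 0.119542) / 0.190383 = -0.022846
d₂ = d₁ − σ√T = -0.022846 − 0.190383 = -0.213229
e^{−rT} = 0.903554
N(−d₁) = 0.509113,  N(−d₂) = 0.584426
price = K·e^{−rT}·N(−d₂) − S·N(−d₁) = 78.036725 − 66.469850 = 11.566875
[asset 1 call K=219.8]
σ√T = 0.2316·√1.6285 = 0.295551
d₁ = (ln(S/K) + (r+σ²/2)T) / (σ√T) = (ln(194.48/219.8) + (0.0346+0.2316²/2)·1.6285) / 0.295551 = (-0.122389 + 0.100021) / 0.295551 = -0.075680
d₂ = d₁ − σ√T = -0.075680 − 0.295551 = -0.371231
e^{−rT} = 0.945212
N(d₁) = 0.469837,  N(d₂) = 0.355233
price = S·N(d₁) − K·e^{−rT}·N(d₂) = 91.373839 − 73.802266 = 17.571573

price(asset 2 put K=147.78) = 11.566875
price(asset 1 call K=219.8) = 17.571573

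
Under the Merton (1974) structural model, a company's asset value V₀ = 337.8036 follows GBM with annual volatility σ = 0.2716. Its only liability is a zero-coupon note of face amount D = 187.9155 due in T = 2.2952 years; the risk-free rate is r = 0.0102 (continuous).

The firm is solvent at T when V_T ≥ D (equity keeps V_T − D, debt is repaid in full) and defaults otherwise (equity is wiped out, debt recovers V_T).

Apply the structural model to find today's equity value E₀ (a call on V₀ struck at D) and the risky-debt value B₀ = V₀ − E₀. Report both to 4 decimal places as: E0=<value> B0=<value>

E0=157.3159 B0=180.4877

Apply the equity-as-call identities (strike 187.9155, horizon 2.2952 years):
d₁ = [ln(V₀/D) + (r + σ²/2)T] / (σ√T)
   = [ln(337.8036/187.9155) + (0.0102 + 0.5·0.2716²)·2.2952] / (0.2716·√2.2952)
   = [0.586472 + 0.108066] / 0.411472 = 1.687936
d₂ = d₁ − σ√T = 1.687936 − 0.411472 = 1.276464
N(d₁) = 0.954288,  N(d₂) = 0.899104,  e^(−rT) = 0.976861
E₀ = V₀·N(d₁) − D·e^(−rT)·N(d₂)
   = 337.8036·0.954288 − 187.9155·0.976861·0.899104 = 157.315861
B₀ = V₀ − E₀ = 337.8036 − 157.315861 = 180.487739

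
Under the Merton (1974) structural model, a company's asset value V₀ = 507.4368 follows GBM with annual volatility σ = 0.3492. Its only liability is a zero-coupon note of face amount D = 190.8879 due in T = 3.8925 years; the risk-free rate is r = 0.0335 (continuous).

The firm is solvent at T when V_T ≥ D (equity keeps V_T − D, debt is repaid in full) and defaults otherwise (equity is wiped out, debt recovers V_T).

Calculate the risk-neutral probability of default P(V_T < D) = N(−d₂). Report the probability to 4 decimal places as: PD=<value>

With assets at 507.4368 and a single debt payment of 190.8879 at 3.8925 years:
d₁ = [ln(V₀/D) + (r + σ²/2)T] / (σ√T)
   = [ln(507.4368/190.8879) + (0.0335 + 0.5·0.3492²)·3.8925] / (0.3492·√3.8925)
   = [0.977686 + 0.367726] / 0.688951 = 1.952840
d₂ = d₁ − σ√T = 1.952840 − 0.688951 = 1.263888
risk-neutral PD = N(−d₂) = N(-1.263888) = 0.103135

PD=0.1031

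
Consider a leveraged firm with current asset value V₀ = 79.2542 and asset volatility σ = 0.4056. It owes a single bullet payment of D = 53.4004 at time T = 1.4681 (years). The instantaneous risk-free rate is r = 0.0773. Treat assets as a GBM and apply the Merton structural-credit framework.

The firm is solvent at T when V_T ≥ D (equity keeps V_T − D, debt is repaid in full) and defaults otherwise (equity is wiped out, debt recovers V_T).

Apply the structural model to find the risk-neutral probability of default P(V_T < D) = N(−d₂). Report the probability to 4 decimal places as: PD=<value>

Equity is a call on the firm's assets struck at D = 53.4004:
d₁ = [ln(V₀/D) + (r + σ²/2)T] / (σ√T)
   = [ln(79.2542/53.4004) + (0.0773 + 0.5·0.4056²)·1.4681] / (0.4056·√1.4681)
   = [0.394842 + 0.234244] / 0.491446 = 1.280071
d₂ = d₁ − σ√T = 1.280071 − 0.491446 = 0.788625
risk-neutral PD = N(−d₂) = N(-0.788625) = 0.215166

PD=0.2152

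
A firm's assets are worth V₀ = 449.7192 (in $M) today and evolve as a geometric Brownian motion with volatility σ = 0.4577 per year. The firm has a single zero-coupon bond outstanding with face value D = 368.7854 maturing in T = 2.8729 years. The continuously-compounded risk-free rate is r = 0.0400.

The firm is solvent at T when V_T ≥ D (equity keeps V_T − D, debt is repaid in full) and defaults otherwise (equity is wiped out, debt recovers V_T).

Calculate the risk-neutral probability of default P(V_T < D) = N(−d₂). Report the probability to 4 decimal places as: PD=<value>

Apply the equity-as-call identities (strike 368.7854, horizon 2.8729 years):
d₁ = [ln(V₀/D) + (r + σ²/2)T] / (σ√T)
   = [ln(449.7192/368.7854) + (0.0400 + 0.5·0.4577²)·2.8729] / (0.4577·√2.8729)
   = [0.198408 + 0.415837] / 0.775785 = 0.791773
d₂ = d₁ − σ√T = 0.791773 − 0.775785 = 0.015988
risk-neutral PD = N(−d₂) = N(-0.015988) = 0.493622

PD=0.4936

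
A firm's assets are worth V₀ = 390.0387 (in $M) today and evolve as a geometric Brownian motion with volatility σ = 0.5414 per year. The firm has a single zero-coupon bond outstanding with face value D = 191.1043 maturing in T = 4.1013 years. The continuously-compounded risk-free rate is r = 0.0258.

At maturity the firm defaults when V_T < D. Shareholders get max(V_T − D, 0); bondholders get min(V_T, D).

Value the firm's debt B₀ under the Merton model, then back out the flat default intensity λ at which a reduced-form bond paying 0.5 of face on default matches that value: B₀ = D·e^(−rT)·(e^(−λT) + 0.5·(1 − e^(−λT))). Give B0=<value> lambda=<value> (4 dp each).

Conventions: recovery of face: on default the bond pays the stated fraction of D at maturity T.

With assets at 390.0387 and a single debt payment of 191.1043 at 4.1013 years:
d₁ = [ln(V₀/D) + (r + σ²/2)T] / (σ√T)
   = [ln(390.0387/191.1043) + (0.0258 + 0.5·0.5414²)·4.1013] / (0.5414·√4.1013)
   = [0.713427 + 0.706888] / 1.096425 = 1.295405
d₂ = d₁ − σ√T = 1.295405 − 1.096425 = 0.198979
N(d₁) = 0.902410,  N(d₂) = 0.578861,  e^(−rT) = 0.899592
E₀ = V₀·N(d₁) − D·e^(−rT)·N(d₂)
   = 390.0387·0.902410 − 191.1043·0.899592·0.578861 = 252.459314
B₀ = V₀ − E₀ = 390.0387 − 252.459314 = 137.579386
e^(−λT) = (B₀·e^(rT)/D − 0.5)/(1 − 0.5) = (137.5794·1.111615/191.1043 − 0.5)/0.5 = 0.60054240
λ = −ln(0.60054240)/4.1013 = 0.124332

B0=137.5794 lambda=0.1243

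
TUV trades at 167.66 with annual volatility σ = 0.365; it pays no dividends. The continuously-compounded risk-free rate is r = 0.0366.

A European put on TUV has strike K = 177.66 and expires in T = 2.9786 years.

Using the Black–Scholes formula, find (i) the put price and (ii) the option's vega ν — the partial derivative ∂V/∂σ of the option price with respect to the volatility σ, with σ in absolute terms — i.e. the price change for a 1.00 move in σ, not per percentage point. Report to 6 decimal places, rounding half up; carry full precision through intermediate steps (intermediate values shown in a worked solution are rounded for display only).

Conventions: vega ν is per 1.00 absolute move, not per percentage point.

σ√T = 0.365·√2.9786 = 0.629940
d₁ = (ln(S/K) + (r+σ²/2)T) / (σ√T) = (ln(167.66/177.66) + (0.0366+0.365²/2)·2.9786) / 0.629940 = (-0.057933 + 0.307429) / 0.629940 = 0.396062
d₂ = d₁ − σ√T = 0.396062 − 0.629940 = -0.233878
e^{−rT} = 0.896715
N(−d₁) = 0.346030,  N(−d₂) = 0.592460
Put price V = K·e^{−rT}·N(−d₂) − S·N(−d₁) = 94.385067 − 58.015321 = 36.369746
φ(d₁) = (1/√(2π))·e^{−d₁²/2} = 0.368848
ν = S·φ(d₁)·√T = 106.729081

price = 36.369746
ν = 106.729081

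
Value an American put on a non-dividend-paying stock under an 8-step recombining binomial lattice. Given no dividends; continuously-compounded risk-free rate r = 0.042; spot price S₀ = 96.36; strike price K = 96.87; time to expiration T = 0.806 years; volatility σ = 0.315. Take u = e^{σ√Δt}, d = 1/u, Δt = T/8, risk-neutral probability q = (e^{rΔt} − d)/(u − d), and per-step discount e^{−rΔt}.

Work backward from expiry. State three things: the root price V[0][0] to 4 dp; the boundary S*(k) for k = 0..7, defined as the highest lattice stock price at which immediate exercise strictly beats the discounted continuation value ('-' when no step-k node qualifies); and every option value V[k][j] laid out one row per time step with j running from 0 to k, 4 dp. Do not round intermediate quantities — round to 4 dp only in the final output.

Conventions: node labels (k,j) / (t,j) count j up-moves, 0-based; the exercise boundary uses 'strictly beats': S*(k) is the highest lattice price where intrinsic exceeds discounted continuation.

price = 9.5821
boundary = - - - 71.3885 64.5960 71.3885 78.8953 87.1915
tree:
9.5821
13.7433 5.4390
19.0732 8.4492 2.4291
25.4815 12.7297 4.1753 0.6769
32.2740 18.4553 7.0250 1.3175 0.0323
38.4202 25.4815 11.4791 2.5627 0.0644 0.0000
43.9816 32.2740 17.9747 4.9819 0.1284 0.0000 0.0000
49.0139 38.4202 25.4815 9.6785 0.2559 0.0000 0.0000 0.0000
53.5673 43.9816 32.2740 17.9747 0.5100 0.0000 0.0000 0.0000 0.0000

params: Δt=0.10075 u=1.10515 d=0.90485 q=0.49619 e^(-rΔt)=0.99578
t_8 payoffs: 53.5673 43.9816 32.2740 17.9747 0.5100 0.0000 0.0000 0.0000 0.0000
t_7: node(7,0) S=47.8561 payoff=49.0139 vs cont=48.6048 → 49.0139 [stop]  node(7,1) S=58.4498 payoff=38.4202 vs cont=38.0112 → 38.4202 [stop]  node(7,2) S=71.3885 payoff=25.4815 vs cont=25.0724 → 25.4815 [stop]  node(7,3) S=87.1915 payoff=9.6785 vs cont=9.2695 → 9.6785 [stop]  node(7,4) S=106.4926 payoff=0.0000 vs cont=0.2559 → 0.2559 [wait]  node(7,5) S=130.0664 payoff=0.0000 vs cont=0.0000 → 0.0000 [wait]  node(7,6) S=158.8585 payoff=0.0000 vs cont=0.0000 → 0.0000 [wait]  node(7,7) S=194.0243 payoff=0.0000 vs cont=0.0000 → 0.0000 [wait]  ⇒ S*(7)=87.1915
t_6: node(6,0) S=52.8884 payoff=43.9816 vs cont=43.5726 → 43.9816 [stop]  node(6,1) S=64.5960 payoff=32.2740 vs cont=31.8649 → 32.2740 [stop]  node(6,2) S=78.8953 payoff=17.9747 vs cont=17.5656 → 17.9747 [stop]  node(6,3) S=96.3600 payoff=0.5100 vs cont=4.9819 → 4.9819 [wait]  node(6,4) S=117.6907 payoff=0.0000 vs cont=0.1284 → 0.1284 [wait]  node(6,5) S=143.7434 payoff=0.0000 vs cont=0.0000 → 0.0000 [wait]  node(6,6) S=175.5631 payoff=0.0000 vs cont=0.0000 → 0.0000 [wait]  ⇒ S*(6)=78.8953
t_5: node(5,0) S=58.4498 payoff=38.4202 vs cont=38.0112 → 38.4202 [stop]  node(5,1) S=71.3885 payoff=25.4815 vs cont=25.0724 → 25.4815 [stop]  node(5,2) S=87.1915 payoff=9.6785 vs cont=11.4791 → 11.4791 [wait]  node(5,3) S=106.4926 payoff=0.0000 vs cont=2.5627 → 2.5627 [wait]  node(5,4) S=130.0664 payoff=0.0000 vs cont=0.0644 → 0.0644 [wait]  node(5,5) S=158.8585 payoff=0.0000 vs cont=0.0000 → 0.0000 [wait]  ⇒ S*(5)=71.3885
t_4: node(4,0) S=64.5960 payoff=32.2740 vs cont=31.8649 → 32.2740 [stop]  node(4,1) S=78.8953 payoff=17.9747 vs cont=18.4553 → 18.4553 [wait]  node(4,2) S=96.3600 payoff=0.5100 vs cont=7.0250 → 7.0250 [wait]  node(4,3) S=117.6907 payoff=0.0000 vs cont=1.3175 → 1.3175 [wait]  node(4,4) S=143.7434 payoff=0.0000 vs cont=0.0323 → 0.0323 [wait]  ⇒ S*(4)=64.5960
t_3: node(3,0) S=71.3885 payoff=25.4815 vs cont=25.3099 → 25.4815 [stop]  node(3,1) S=87.1915 payoff=9.6785 vs cont=12.7297 → 12.7297 [wait]  node(3,2) S=106.4926 payoff=0.0000 vs cont=4.1753 → 4.1753 [wait]  node(3,3) S=130.0664 payoff=0.0000 vs cont=0.6769 → 0.6769 [wait]  ⇒ S*(3)=71.3885
t_2: node(2,0) S=78.8953 payoff=17.9747 vs cont=19.0732 → 19.0732 [wait]  node(2,1) S=96.3600 payoff=0.5100 vs cont=8.4492 → 8.4492 [wait]  node(2,2) S=117.6907 payoff=0.0000 vs cont=2.4291 → 2.4291 [wait]  ⇒ S*(2)=-
t_1: node(1,0) S=87.1915 payoff=9.6785 vs cont=13.7433 → 13.7433 [wait]  node(1,1) S=106.4926 payoff=0.0000 vs cont=5.4390 → 5.4390 [wait]  ⇒ S*(1)=-
t_0: node(0,0) S=96.3600 payoff=0.5100 vs cont=9.5821 → 9.5821 [wait]  ⇒ S*(0)=-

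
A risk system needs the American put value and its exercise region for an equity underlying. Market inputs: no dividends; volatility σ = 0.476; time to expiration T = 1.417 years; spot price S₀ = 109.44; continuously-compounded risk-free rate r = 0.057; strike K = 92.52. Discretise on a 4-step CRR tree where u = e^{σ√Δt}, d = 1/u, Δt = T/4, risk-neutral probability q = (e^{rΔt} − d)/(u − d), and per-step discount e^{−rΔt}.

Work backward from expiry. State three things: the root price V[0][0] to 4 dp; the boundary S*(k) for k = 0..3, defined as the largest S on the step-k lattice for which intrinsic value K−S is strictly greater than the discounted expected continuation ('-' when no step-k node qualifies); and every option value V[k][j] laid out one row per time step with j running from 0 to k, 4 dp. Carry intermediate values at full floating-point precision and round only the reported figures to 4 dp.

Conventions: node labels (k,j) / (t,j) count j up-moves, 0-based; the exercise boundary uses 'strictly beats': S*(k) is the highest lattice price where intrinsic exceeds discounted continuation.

params: Δt=0.35425 u=1.32752 d=0.75329 q=0.46516 e^(-rΔt)=0.98001
t_4 payoffs: 57.2816 30.4193 0.0000 0.0000 0.0000
t_3: node(3,0) S=46.7796 payoff=45.7404 vs cont=43.8910 → 45.7404 [stop]  node(3,1) S=82.4396 payoff=10.0804 vs cont=15.9441 → 15.9441 [wait]  node(3,2) S=145.2834 payoff=0.0000 vs cont=0.0000 → 0.0000 [wait]  node(3,3) S=256.0330 payoff=0.0000 vs cont=0.0000 → 0.0000 [wait]  ⇒ S*(3)=46.7796
t_2: node(2,0) S=62.1007 payoff=30.4193 vs cont=31.2430 → 31.2430 [wait]  node(2,1) S=109.4400 payoff=0.0000 vs cont=8.3570 → 8.3570 [wait]  node(2,2) S=192.8662 payoff=0.0000 vs cont=0.0000 → 0.0000 [wait]  ⇒ S*(2)=-
t_1: node(1,0) S=82.4396 payoff=10.0804 vs cont=20.1855 → 20.1855 [wait]  node(1,1) S=145.2834 payoff=0.0000 vs cont=4.3803 → 4.3803 [wait]  ⇒ S*(1)=-
t_0: node(0,0) S=109.4400 payoff=0.0000 vs cont=12.5770 → 12.5770 [wait]  ⇒ S*(0)=-

price = 12.5770
boundary = - - - 46.7796
tree:
12.5770
20.1855 4.3803
31.2430 8.3570 0.0000
45.7404 15.9441 0.0000 0.0000
57.2816 30.4193 0.0000 0.0000 0.0000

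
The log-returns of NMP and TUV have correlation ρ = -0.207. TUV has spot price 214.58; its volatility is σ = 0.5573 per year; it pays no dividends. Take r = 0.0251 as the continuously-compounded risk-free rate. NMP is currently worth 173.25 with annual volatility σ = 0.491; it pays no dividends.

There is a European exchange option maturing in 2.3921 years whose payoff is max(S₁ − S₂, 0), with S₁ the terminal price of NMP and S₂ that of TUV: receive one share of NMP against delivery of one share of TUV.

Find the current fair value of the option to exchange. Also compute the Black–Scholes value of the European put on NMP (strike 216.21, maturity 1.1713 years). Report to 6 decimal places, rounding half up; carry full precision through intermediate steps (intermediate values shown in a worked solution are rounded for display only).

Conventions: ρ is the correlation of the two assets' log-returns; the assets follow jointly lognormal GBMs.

exchange price = 71.946791
price(NMP put K=216.21) = 61.018121

σ_eff = √(σ₁² + σ₂² − 2ρσ₁σ₂) = √(0.491² + 0.5573² − 2·-0.207·0.491·0.5573) = 0.815444
d₁ = (ln(S₁/S₂) + (q₂ − q₁ + σ_eff²/2)T) / (σ_eff√T) = (ln(173.25/214.58) + (0.0 − 0.0 + 0.332474)·2.3921) / 1.261200 = 0.460962
d₂ = d₁ − σ_eff√T = 0.460962 − 1.261200 = -0.800237
N(d₁) = 0.677587,  N(d₂) = 0.211787
V = S₁·e^{−q₁T}·N(d₁) − S₂·e^{−q₂T}·N(d₂) = 117.391963 − 45.445171 = 71.946791
[vanilla: NMP put K=216.21]
σ√T = 0.491·√1.1713 = 0.531393
d₁ = (ln(S/K) + (r+σ²/2)T) / (σ√T) = (ln(173.25/216.21) + (0.0251+0.491²/2)·1.1713) / 0.531393 = (-0.221515 + 0.170589) / 0.531393 = -0.095835
d₂ = d₁ − σ√T = -0.095835 − 0.531393 = -0.627227
e^{−rT} = 0.971028
N(−d₁) = 0.538174,  N(−d₂) = 0.734745
price = K·e^{−rT}·N(−d₂) − S·N(−d₁) = 154.256772 − 93.238651 = 61.018121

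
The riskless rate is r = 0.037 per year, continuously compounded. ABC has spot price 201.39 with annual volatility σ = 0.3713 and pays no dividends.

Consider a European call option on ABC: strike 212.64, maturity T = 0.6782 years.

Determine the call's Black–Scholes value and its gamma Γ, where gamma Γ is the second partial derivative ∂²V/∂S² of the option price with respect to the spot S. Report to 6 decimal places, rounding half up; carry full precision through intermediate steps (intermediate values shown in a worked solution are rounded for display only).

σ√T = 0.3713·√0.6782 = 0.305776
d₁ = (ln(S/K) + (r+σ²/2)T) / (σ√T) = (ln(201.39/212.64) + (0.037+0.3713²/2)·0.6782) / 0.305776 = (-0.054357 + 0.071843) / 0.305776 = 0.057185
d₂ = d₁ − σ√T = 0.057185 − 0.305776 = -0.248592
e^{−rT} = 0.975219
N(d₁) = 0.522801,  N(d₂) = 0.401838
Call price V = S·N(d₁) − K·e^{−rT}·N(d₂) = 105.286882 − 83.329427 = 21.957455
φ(d₁) = (1/√(2π))·e^{−d₁²/2} = 0.398291
Γ = φ(d₁) / (S·σ·√T) = 0.006468

price = 21.957455
Γ = 0.006468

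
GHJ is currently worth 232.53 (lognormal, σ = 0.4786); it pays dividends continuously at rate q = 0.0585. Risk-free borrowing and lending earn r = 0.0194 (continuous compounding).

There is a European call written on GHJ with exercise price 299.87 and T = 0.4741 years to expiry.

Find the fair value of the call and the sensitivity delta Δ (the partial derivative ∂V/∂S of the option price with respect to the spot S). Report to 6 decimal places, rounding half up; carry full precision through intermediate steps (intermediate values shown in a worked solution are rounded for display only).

σ√T = 0.4786·√0.4741 = 0.329540
d₁ = (ln(S/K) + (r−q+σ²/2)T) / (σ√T) = (ln(232.53/299.87) + (0.0194−0.0585+0.4786²/2)·0.4741) / 0.329540 = (-0.254330 + 0.035761) / 0.329540 = -0.663255
d₂ = d₁ − σ√T = -0.663255 − 0.329540 = -0.992795
e^{−rT} = 0.990845
e^{−qT} = 0.972646
N(d₁) = 0.253584,  N(d₂) = 0.160405
Call price V = S·e^{−qT}·N(d₁) − K·e^{−rT}·N(d₂) = 57.352841 − 47.660252 = 9.692590
Δ = e^{−qT}·N(d₁) = 0.246647

price = 9.692590
Δ = 0.246647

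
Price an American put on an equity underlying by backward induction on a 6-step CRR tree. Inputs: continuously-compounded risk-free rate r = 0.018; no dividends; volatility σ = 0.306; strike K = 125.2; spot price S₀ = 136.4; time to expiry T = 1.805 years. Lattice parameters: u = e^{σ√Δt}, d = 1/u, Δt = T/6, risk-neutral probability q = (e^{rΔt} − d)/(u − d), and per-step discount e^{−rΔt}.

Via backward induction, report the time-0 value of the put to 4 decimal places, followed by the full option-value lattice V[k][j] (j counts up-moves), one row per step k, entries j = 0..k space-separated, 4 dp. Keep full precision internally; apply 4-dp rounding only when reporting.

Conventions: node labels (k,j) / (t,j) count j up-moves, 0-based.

params: Δt=0.30083 u=1.18274 d=0.84549 q=0.47424 e^(-rΔt)=0.99460
t_6 payoffs: 75.3720 55.4966 27.6934 0.0000 0.0000 0.0000 0.0000
k=5: node(5,0) S=58.9337 payoff=66.2663 vs cont=65.5902 → 66.2663 [stop]  node(5,1) S=82.4411 payoff=42.7589 vs cont=42.0827 → 42.7589 [stop]  node(5,2) S=115.3252 payoff=9.8748 vs cont=14.4815 → 14.4815 [wait]  node(5,3) S=161.3260 payoff=0.0000 vs cont=0.0000 → 0.0000 [wait]  node(5,4) S=225.6757 payoff=0.0000 vs cont=0.0000 → 0.0000 [wait]  node(5,5) S=315.6930 payoff=0.0000 vs cont=0.0000 → 0.0000 [wait]
k=4: node(4,0) S=69.7034 payoff=55.4966 vs cont=54.8205 → 55.4966 [stop]  node(4,1) S=97.5066 payoff=27.6934 vs cont=29.1901 → 29.1901 [wait]  node(4,2) S=136.4000 payoff=0.0000 vs cont=7.5727 → 7.5727 [wait]  node(4,3) S=190.8071 payoff=0.0000 vs cont=0.0000 → 0.0000 [wait]  node(4,4) S=266.9162 payoff=0.0000 vs cont=0.0000 → 0.0000 [wait]
k=3: node(3,0) S=82.4411 payoff=42.7589 vs cont=42.7887 → 42.7887 [wait]  node(3,1) S=115.3252 payoff=9.8748 vs cont=18.8360 → 18.8360 [wait]  node(3,2) S=161.3260 payoff=0.0000 vs cont=3.9599 → 3.9599 [wait]  node(3,3) S=225.6757 payoff=0.0000 vs cont=0.0000 → 0.0000 [wait]
k=2: node(2,0) S=97.5066 payoff=27.6934 vs cont=31.2597 → 31.2597 [wait]  node(2,1) S=136.4000 payoff=0.0000 vs cont=11.7176 → 11.7176 [wait]  node(2,2) S=190.8071 payoff=0.0000 vs cont=2.0707 → 2.0707 [wait]
k=1: node(1,0) S=115.3252 payoff=9.8748 vs cont=21.8733 → 21.8733 [wait]  node(1,1) S=161.3260 payoff=0.0000 vs cont=7.1041 → 7.1041 [wait]
k=0: node(0,0) S=136.4000 payoff=0.0000 vs cont=14.7888 → 14.7888 [wait]

price = 14.7888
tree:
14.7888
21.8733 7.1041
31.2597 11.7176 2.0707
42.7887 18.8360 3.9599 0.0000
55.4966 29.1901 7.5727 0.0000 0.0000
66.2663 42.7589 14.4815 0.0000 0.0000 0.0000
75.3720 55.4966 27.6934 0.0000 0.0000 0.0000 0.0000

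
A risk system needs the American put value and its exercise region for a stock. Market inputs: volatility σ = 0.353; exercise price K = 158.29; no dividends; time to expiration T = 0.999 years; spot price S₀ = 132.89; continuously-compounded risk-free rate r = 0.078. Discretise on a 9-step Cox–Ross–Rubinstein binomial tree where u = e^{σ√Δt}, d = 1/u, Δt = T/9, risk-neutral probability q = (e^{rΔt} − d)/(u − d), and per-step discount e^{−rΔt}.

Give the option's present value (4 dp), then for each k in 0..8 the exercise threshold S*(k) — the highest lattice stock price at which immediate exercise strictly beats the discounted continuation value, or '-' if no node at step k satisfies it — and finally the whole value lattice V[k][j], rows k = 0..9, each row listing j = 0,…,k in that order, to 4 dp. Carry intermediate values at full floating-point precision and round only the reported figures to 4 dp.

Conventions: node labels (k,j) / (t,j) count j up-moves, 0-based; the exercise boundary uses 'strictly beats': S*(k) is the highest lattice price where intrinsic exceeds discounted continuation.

params: Δt=0.11100 u=1.12480 d=0.88904 q=0.50752 e^(-rΔt)=0.99138
t_9 payoffs: 112.1790 99.9512 84.4809 64.9080 40.1449 8.8149 0.0000 0.0000 0.0000 0.0000
t_8: node(8,0) S=51.8658 payoff=106.4242 vs cont=105.0597 → 106.4242 [stop]  node(8,1) S=65.6196 payoff=92.6704 vs cont=91.3058 → 92.6704 [stop]  node(8,2) S=83.0207 payoff=75.2693 vs cont=73.9047 → 75.2693 [stop]  node(8,3) S=105.0363 payoff=53.2537 vs cont=51.8891 → 53.2537 [stop]  node(8,4) S=132.8900 payoff=25.4000 vs cont=24.0354 → 25.4000 [stop]  node(8,5) S=168.1300 payoff=0.0000 vs cont=4.3038 → 4.3038 [wait]  node(8,6) S=212.7149 payoff=0.0000 vs cont=0.0000 → 0.0000 [wait]  node(8,7) S=269.1230 payoff=0.0000 vs cont=0.0000 → 0.0000 [wait]  node(8,8) S=340.4895 payoff=0.0000 vs cont=0.0000 → 0.0000 [wait]  ⇒ S*(8)=132.8900
t_7: node(7,0) S=58.3388 payoff=99.9512 vs cont=98.5867 → 99.9512 [stop]  node(7,1) S=73.8091 payoff=84.4809 vs cont=83.1163 → 84.4809 [stop]  node(7,2) S=93.3820 payoff=64.9080 vs cont=63.5435 → 64.9080 [stop]  node(7,3) S=118.1451 payoff=40.1449 vs cont=38.7803 → 40.1449 [stop]  node(7,4) S=149.4751 payoff=8.8149 vs cont=14.5667 → 14.5667 [wait]  node(7,5) S=189.1131 payoff=0.0000 vs cont=2.1013 → 2.1013 [wait]  node(7,6) S=239.2624 payoff=0.0000 vs cont=0.0000 → 0.0000 [wait]  node(7,7) S=302.7104 payoff=0.0000 vs cont=0.0000 → 0.0000 [wait]  ⇒ S*(7)=118.1451
t_6: node(6,0) S=65.6196 payoff=92.6704 vs cont=91.3058 → 92.6704 [stop]  node(6,1) S=83.0207 payoff=75.2693 vs cont=73.9047 → 75.2693 [stop]  node(6,2) S=105.0363 payoff=53.2537 vs cont=51.8891 → 53.2537 [stop]  node(6,3) S=132.8900 payoff=25.4000 vs cont=26.9294 → 26.9294 [wait]  node(6,4) S=168.1300 payoff=0.0000 vs cont=8.1693 → 8.1693 [wait]  node(6,5) S=212.7149 payoff=0.0000 vs cont=1.0259 → 1.0259 [wait]  node(6,6) S=269.1230 payoff=0.0000 vs cont=0.0000 → 0.0000 [wait]  ⇒ S*(6)=105.0363
t_5: node(5,0) S=73.8091 payoff=84.4809 vs cont=83.1163 → 84.4809 [stop]  node(5,1) S=93.3820 payoff=64.9080 vs cont=63.5435 → 64.9080 [stop]  node(5,2) S=118.1451 payoff=40.1449 vs cont=39.5498 → 40.1449 [stop]  node(5,3) S=149.4751 payoff=8.8149 vs cont=17.2583 → 17.2583 [wait]  node(5,4) S=189.1131 payoff=0.0000 vs cont=4.5047 → 4.5047 [wait]  node(5,5) S=239.2624 payoff=0.0000 vs cont=0.5009 → 0.5009 [wait]  ⇒ S*(5)=118.1451
t_4: node(4,0) S=83.0207 payoff=75.2693 vs cont=73.9047 → 75.2693 [stop]  node(4,1) S=105.0363 payoff=53.2537 vs cont=51.8891 → 53.2537 [stop]  node(4,2) S=132.8900 payoff=25.4000 vs cont=28.2836 → 28.2836 [wait]  node(4,3) S=168.1300 payoff=0.0000 vs cont=10.6927 → 10.6927 [wait]  node(4,4) S=212.7149 payoff=0.0000 vs cont=2.4514 → 2.4514 [wait]  ⇒ S*(4)=105.0363
t_3: node(3,0) S=93.3820 payoff=64.9080 vs cont=63.5435 → 64.9080 [stop]  node(3,1) S=118.1451 payoff=40.1449 vs cont=40.2312 → 40.2312 [wait]  node(3,2) S=149.4751 payoff=8.8149 vs cont=19.1891 → 19.1891 [wait]  node(3,3) S=189.1131 payoff=0.0000 vs cont=6.4540 → 6.4540 [wait]  ⇒ S*(3)=93.3820
t_2: node(2,0) S=105.0363 payoff=53.2537 vs cont=51.9326 → 53.2537 [stop]  node(2,1) S=132.8900 payoff=25.4000 vs cont=29.2972 → 29.2972 [wait]  node(2,2) S=168.1300 payoff=0.0000 vs cont=12.6161 → 12.6161 [wait]  ⇒ S*(2)=105.0363
t_1: node(1,0) S=118.1451 payoff=40.1449 vs cont=40.7411 → 40.7411 [wait]  node(1,1) S=149.4751 payoff=8.8149 vs cont=20.6517 → 20.6517 [wait]  ⇒ S*(1)=-
t_0: node(0,0) S=132.8900 payoff=25.4000 vs cont=30.2821 → 30.2821 [wait]  ⇒ S*(0)=-

price = 30.2821
boundary = - - 105.0363 93.3820 105.0363 118.1451 105.0363 118.1451 132.8900
tree:
30.2821
40.7411 20.6517
53.2537 29.2972 12.6161
64.9080 40.2312 19.1891 6.4540
75.2693 53.2537 28.2836 10.6927 2.4514
84.4809 64.9080 40.1449 17.2583 4.5047 0.5009
92.6704 75.2693 53.2537 26.9294 8.1693 1.0259 0.0000
99.9512 84.4809 64.9080 40.1449 14.5667 2.1013 0.0000 0.0000
106.4242 92.6704 75.2693 53.2537 25.4000 4.3038 0.0000 0.0000 0.0000
112.1790 99.9512 84.4809 64.9080 40.1449 8.8149 0.0000 0.0000 0.0000 0.0000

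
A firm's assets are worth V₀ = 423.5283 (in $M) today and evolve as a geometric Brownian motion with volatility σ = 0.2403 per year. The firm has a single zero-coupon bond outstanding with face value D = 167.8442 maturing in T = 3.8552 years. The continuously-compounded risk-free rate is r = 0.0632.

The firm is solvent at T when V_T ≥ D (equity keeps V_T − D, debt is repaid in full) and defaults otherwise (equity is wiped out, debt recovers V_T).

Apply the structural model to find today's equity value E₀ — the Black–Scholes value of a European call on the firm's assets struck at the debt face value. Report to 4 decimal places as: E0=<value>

Apply the equity-as-call identities (strike 167.8442, horizon 3.8552 years):
d₁ = [ln(V₀/D) + (r + σ²/2)T] / (σ√T)
   = [ln(423.5283/167.8442) + (0.0632 + 0.5·0.2403²)·3.8552] / (0.2403·√3.8552)
   = [0.925584 + 0.354956] / 0.471821 = 2.714039
d₂ = d₁ − σ√T = 2.714039 − 0.471821 = 2.242218
N(d₁) = 0.996677,  N(d₂) = 0.987526,  e^(−rT) = 0.783763
E₀ = V₀·N(d₁) − D·e^(−rT)·N(d₂)
   = 423.5283·0.996677 − 167.8442·0.783763·0.987526 = 292.211579

E0=292.2116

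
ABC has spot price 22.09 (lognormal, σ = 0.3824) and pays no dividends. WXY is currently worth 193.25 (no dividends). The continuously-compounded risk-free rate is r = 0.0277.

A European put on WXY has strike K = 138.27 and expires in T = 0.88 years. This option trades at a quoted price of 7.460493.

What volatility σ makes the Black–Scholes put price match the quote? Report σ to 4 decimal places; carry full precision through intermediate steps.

At σ = 0.4518 the Black–Scholes value reproduces the quote:
σ√T = 0.4518·√0.88 = 0.423826
d₁ = (ln(S/K) + (r+σ²/2)T) / (σ√T) = (ln(193.25/138.27) + (0.0277+0.4518²/2)·0.88) / 0.423826 = (0.334776 + 0.114190) / 0.423826 = 1.059318
d₂ = d₁ − σ√T = 1.059318 − 0.423826 = 0.635492
e^{−rT} = 0.975919
N(−d₁) = 0.144727,  N(−d₂) = 0.262554
V = K·e^{−rT}·N(−d₂) − S·N(−d₁) = 35.429066 − 27.968573 = 7.460493 (the observed quote) — the price is monotone increasing in volatility, hence this σ is the only solution

sigma = 0.4518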